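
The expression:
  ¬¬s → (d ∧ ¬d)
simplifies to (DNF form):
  ¬s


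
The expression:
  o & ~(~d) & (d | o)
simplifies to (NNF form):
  d & o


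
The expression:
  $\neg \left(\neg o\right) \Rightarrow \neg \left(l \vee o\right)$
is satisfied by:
  {o: False}


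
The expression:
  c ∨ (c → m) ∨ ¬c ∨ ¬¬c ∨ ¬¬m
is always true.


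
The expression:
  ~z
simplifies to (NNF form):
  ~z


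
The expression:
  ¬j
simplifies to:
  ¬j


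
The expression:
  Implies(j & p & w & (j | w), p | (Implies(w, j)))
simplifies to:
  True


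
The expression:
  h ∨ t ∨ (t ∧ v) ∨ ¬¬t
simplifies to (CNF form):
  h ∨ t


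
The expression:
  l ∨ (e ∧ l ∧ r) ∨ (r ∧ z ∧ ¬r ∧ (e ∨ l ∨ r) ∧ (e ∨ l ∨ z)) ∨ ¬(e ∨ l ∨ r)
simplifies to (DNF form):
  l ∨ (¬e ∧ ¬r)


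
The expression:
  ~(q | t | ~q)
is never true.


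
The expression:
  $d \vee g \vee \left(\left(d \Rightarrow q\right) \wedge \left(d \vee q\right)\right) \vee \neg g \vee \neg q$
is always true.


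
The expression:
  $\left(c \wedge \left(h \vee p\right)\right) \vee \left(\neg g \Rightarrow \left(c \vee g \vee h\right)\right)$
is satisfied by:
  {c: True, h: True, g: True}
  {c: True, h: True, g: False}
  {c: True, g: True, h: False}
  {c: True, g: False, h: False}
  {h: True, g: True, c: False}
  {h: True, g: False, c: False}
  {g: True, h: False, c: False}


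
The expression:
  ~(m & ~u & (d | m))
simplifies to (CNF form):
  u | ~m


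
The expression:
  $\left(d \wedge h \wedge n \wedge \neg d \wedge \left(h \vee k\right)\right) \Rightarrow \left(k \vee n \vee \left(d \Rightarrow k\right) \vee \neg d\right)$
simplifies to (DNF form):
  $\text{True}$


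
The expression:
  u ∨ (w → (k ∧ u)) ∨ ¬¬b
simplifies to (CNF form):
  b ∨ u ∨ ¬w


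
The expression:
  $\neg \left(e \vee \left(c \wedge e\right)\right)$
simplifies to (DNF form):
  $\neg e$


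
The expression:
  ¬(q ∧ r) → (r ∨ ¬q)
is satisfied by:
  {r: True, q: False}
  {q: False, r: False}
  {q: True, r: True}


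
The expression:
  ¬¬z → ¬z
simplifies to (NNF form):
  ¬z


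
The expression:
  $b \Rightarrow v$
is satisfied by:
  {v: True, b: False}
  {b: False, v: False}
  {b: True, v: True}


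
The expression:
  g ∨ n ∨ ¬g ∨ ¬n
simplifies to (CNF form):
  True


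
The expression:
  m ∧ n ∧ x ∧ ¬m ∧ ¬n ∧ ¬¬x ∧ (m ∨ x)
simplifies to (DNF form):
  False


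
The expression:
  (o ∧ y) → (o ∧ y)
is always true.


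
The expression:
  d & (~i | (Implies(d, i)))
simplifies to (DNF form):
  d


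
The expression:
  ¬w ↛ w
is always true.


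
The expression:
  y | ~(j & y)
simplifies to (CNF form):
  True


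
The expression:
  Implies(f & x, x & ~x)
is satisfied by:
  {x: False, f: False}
  {f: True, x: False}
  {x: True, f: False}


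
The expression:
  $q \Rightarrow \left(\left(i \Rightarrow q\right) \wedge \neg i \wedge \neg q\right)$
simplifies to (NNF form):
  $\neg q$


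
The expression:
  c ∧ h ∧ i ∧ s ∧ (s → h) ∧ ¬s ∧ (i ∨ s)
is never true.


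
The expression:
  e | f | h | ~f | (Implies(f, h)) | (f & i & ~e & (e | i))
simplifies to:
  True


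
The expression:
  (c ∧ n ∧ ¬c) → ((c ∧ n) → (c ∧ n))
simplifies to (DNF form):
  True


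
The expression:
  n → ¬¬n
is always true.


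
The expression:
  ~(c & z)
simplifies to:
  ~c | ~z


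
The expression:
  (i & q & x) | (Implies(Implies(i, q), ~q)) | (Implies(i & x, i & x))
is always true.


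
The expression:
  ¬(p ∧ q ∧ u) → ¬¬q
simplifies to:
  q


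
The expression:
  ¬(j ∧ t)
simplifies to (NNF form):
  ¬j ∨ ¬t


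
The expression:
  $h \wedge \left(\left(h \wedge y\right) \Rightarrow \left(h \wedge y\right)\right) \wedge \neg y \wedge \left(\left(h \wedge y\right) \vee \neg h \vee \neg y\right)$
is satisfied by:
  {h: True, y: False}


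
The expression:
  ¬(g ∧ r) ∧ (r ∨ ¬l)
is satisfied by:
  {l: False, g: False, r: False}
  {r: True, l: False, g: False}
  {g: True, l: False, r: False}
  {r: True, l: True, g: False}


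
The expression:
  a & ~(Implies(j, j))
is never true.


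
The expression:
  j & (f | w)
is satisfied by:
  {j: True, w: True, f: True}
  {j: True, w: True, f: False}
  {j: True, f: True, w: False}


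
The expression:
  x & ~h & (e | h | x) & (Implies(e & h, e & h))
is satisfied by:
  {x: True, h: False}


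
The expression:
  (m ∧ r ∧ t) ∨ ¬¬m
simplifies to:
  m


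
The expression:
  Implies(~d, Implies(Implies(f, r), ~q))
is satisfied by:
  {d: True, f: True, q: False, r: False}
  {d: True, f: False, q: False, r: False}
  {r: True, d: True, f: True, q: False}
  {r: True, d: True, f: False, q: False}
  {f: True, r: False, q: False, d: False}
  {f: False, r: False, q: False, d: False}
  {r: True, f: True, q: False, d: False}
  {r: True, f: False, q: False, d: False}
  {d: True, q: True, f: True, r: False}
  {d: True, q: True, f: False, r: False}
  {r: True, d: True, q: True, f: True}
  {r: True, d: True, q: True, f: False}
  {q: True, f: True, r: False, d: False}


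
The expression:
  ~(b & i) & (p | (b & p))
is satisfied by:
  {p: True, b: False, i: False}
  {i: True, p: True, b: False}
  {b: True, p: True, i: False}


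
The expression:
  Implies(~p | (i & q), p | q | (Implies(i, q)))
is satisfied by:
  {q: True, p: True, i: False}
  {q: True, p: False, i: False}
  {p: True, q: False, i: False}
  {q: False, p: False, i: False}
  {i: True, q: True, p: True}
  {i: True, q: True, p: False}
  {i: True, p: True, q: False}


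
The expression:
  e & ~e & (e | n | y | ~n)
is never true.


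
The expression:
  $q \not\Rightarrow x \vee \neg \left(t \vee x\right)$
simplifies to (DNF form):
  $\left(q \wedge \neg x\right) \vee \left(\neg t \wedge \neg x\right)$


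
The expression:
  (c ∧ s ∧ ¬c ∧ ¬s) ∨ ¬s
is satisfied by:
  {s: False}


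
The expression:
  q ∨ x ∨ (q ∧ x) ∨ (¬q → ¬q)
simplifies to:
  True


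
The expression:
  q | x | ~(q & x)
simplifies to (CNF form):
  True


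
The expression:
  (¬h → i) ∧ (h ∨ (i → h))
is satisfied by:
  {h: True}


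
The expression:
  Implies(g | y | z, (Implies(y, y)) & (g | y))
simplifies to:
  g | y | ~z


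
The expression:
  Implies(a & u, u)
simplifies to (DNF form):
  True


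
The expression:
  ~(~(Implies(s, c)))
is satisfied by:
  {c: True, s: False}
  {s: False, c: False}
  {s: True, c: True}


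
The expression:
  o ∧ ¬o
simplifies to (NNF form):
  False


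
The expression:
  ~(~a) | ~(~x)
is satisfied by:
  {a: True, x: True}
  {a: True, x: False}
  {x: True, a: False}


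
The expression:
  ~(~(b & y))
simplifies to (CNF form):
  b & y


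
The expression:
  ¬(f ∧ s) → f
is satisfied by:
  {f: True}


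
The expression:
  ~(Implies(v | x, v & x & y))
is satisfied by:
  {x: True, y: False, v: False}
  {x: True, v: True, y: False}
  {x: True, y: True, v: False}
  {v: True, y: False, x: False}
  {v: True, y: True, x: False}


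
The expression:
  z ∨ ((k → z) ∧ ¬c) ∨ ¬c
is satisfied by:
  {z: True, c: False}
  {c: False, z: False}
  {c: True, z: True}


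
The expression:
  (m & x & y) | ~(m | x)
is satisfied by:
  {y: True, x: False, m: False}
  {y: False, x: False, m: False}
  {x: True, m: True, y: True}


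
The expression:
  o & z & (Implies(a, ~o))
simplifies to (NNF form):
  o & z & ~a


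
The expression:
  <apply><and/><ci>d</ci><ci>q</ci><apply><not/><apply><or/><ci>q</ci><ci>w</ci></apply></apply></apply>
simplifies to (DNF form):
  <false/>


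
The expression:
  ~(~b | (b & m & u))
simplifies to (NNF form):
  b & (~m | ~u)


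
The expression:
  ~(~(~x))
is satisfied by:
  {x: False}


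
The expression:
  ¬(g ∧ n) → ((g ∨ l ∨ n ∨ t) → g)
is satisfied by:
  {g: True, l: False, t: False, n: False}
  {n: True, g: True, l: False, t: False}
  {g: True, t: True, l: False, n: False}
  {n: True, g: True, t: True, l: False}
  {g: True, l: True, t: False, n: False}
  {g: True, n: True, l: True, t: False}
  {g: True, t: True, l: True, n: False}
  {n: True, g: True, t: True, l: True}
  {n: False, l: False, t: False, g: False}


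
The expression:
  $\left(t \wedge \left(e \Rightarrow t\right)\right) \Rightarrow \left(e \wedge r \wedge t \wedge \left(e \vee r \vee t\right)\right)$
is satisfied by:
  {r: True, e: True, t: False}
  {r: True, e: False, t: False}
  {e: True, r: False, t: False}
  {r: False, e: False, t: False}
  {r: True, t: True, e: True}


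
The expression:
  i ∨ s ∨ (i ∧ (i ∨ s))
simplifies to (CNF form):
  i ∨ s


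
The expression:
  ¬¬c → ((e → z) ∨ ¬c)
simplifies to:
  z ∨ ¬c ∨ ¬e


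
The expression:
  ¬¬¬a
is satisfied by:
  {a: False}


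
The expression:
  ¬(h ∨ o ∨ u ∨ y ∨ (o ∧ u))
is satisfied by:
  {u: False, y: False, o: False, h: False}


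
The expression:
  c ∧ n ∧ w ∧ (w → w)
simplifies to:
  c ∧ n ∧ w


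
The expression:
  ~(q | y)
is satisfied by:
  {q: False, y: False}


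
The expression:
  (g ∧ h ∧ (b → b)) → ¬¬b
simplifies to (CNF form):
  b ∨ ¬g ∨ ¬h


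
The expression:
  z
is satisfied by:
  {z: True}


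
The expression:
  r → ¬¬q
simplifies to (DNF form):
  q ∨ ¬r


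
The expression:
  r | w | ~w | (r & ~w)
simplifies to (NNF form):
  True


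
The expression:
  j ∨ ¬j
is always true.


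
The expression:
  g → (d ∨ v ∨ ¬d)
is always true.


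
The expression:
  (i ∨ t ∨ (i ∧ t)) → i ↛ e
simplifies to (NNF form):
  (i ∧ ¬e) ∨ (¬i ∧ ¬t)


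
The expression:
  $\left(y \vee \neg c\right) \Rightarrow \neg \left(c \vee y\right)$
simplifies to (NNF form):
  $\neg y$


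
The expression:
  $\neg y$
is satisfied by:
  {y: False}


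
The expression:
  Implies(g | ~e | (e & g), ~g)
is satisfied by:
  {g: False}


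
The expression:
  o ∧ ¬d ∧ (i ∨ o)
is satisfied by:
  {o: True, d: False}


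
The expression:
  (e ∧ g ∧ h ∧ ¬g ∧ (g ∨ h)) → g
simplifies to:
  True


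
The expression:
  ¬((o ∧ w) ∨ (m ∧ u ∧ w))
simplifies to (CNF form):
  (¬o ∨ ¬w) ∧ (¬m ∨ ¬o ∨ ¬w) ∧ (¬m ∨ ¬u ∨ ¬w) ∧ (¬o ∨ ¬u ∨ ¬w)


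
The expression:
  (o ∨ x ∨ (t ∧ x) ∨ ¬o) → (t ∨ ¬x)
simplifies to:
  t ∨ ¬x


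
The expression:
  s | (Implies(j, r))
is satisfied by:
  {r: True, s: True, j: False}
  {r: True, s: False, j: False}
  {s: True, r: False, j: False}
  {r: False, s: False, j: False}
  {r: True, j: True, s: True}
  {r: True, j: True, s: False}
  {j: True, s: True, r: False}


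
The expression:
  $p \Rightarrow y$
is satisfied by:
  {y: True, p: False}
  {p: False, y: False}
  {p: True, y: True}


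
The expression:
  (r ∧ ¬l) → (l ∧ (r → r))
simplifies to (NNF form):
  l ∨ ¬r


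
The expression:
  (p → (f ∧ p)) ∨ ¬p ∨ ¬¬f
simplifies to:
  f ∨ ¬p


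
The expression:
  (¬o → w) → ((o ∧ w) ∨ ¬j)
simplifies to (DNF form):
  (o ∧ w) ∨ (¬o ∧ ¬w) ∨ ¬j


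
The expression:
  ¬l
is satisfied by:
  {l: False}


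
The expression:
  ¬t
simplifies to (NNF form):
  ¬t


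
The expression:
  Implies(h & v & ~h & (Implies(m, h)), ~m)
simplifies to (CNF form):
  True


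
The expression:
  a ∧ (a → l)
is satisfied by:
  {a: True, l: True}


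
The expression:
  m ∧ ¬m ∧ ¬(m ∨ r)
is never true.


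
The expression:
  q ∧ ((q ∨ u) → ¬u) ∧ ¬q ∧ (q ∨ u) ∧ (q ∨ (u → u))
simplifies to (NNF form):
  False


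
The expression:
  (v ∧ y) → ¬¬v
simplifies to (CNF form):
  True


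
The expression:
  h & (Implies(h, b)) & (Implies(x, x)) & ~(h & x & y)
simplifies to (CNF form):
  b & h & (~x | ~y)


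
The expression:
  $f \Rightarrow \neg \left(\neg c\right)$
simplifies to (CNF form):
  $c \vee \neg f$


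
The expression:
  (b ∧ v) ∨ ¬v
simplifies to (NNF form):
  b ∨ ¬v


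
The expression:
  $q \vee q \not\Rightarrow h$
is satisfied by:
  {q: True}


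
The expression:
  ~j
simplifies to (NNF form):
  ~j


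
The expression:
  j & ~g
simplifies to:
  j & ~g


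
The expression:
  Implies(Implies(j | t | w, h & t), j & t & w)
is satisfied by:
  {w: True, j: True, h: False, t: False}
  {w: True, h: True, j: True, t: False}
  {w: True, j: False, h: False, t: False}
  {w: True, h: True, j: False, t: False}
  {j: True, w: False, h: False, t: False}
  {h: True, j: True, w: False, t: False}
  {t: True, w: True, j: True, h: False}
  {t: True, h: True, w: True, j: True}
  {t: True, w: True, j: False, h: False}
  {t: True, j: True, w: False, h: False}
  {t: True, w: False, j: False, h: False}


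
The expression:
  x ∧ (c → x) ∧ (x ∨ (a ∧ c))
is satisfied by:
  {x: True}


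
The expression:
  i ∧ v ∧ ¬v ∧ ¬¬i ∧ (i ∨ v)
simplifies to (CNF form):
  False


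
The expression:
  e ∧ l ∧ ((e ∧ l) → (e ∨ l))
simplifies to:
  e ∧ l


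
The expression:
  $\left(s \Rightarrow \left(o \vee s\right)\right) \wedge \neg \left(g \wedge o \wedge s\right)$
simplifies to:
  $\neg g \vee \neg o \vee \neg s$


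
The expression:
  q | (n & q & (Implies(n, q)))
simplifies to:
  q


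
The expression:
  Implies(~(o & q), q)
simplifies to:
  q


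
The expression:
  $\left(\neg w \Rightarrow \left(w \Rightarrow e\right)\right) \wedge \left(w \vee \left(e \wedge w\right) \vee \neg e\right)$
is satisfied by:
  {w: True, e: False}
  {e: False, w: False}
  {e: True, w: True}


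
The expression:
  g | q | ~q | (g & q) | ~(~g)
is always true.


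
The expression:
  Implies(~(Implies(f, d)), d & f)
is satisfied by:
  {d: True, f: False}
  {f: False, d: False}
  {f: True, d: True}


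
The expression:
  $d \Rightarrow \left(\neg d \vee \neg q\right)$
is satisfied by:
  {q: False, d: False}
  {d: True, q: False}
  {q: True, d: False}


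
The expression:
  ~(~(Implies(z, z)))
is always true.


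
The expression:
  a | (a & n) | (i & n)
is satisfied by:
  {i: True, a: True, n: True}
  {i: True, a: True, n: False}
  {a: True, n: True, i: False}
  {a: True, n: False, i: False}
  {i: True, n: True, a: False}


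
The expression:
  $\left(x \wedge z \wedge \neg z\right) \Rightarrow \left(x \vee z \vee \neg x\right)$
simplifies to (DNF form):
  $\text{True}$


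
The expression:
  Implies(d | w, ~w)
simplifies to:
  ~w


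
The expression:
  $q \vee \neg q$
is always true.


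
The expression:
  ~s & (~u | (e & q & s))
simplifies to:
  ~s & ~u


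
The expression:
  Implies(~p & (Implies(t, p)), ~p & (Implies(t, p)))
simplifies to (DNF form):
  True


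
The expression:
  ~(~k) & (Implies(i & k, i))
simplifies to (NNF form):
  k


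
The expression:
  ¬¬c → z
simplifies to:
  z ∨ ¬c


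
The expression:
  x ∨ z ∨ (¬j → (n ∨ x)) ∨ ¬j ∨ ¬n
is always true.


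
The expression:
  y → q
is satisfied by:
  {q: True, y: False}
  {y: False, q: False}
  {y: True, q: True}


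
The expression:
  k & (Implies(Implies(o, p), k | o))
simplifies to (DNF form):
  k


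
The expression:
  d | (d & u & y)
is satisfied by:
  {d: True}


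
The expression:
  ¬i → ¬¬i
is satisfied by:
  {i: True}


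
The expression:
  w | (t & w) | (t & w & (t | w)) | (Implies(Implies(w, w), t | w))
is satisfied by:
  {t: True, w: True}
  {t: True, w: False}
  {w: True, t: False}


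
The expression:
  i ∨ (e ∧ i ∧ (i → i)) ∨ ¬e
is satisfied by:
  {i: True, e: False}
  {e: False, i: False}
  {e: True, i: True}


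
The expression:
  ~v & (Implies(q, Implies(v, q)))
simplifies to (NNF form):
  ~v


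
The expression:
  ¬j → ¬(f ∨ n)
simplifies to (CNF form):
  (j ∨ ¬f) ∧ (j ∨ ¬n)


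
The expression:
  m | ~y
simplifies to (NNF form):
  m | ~y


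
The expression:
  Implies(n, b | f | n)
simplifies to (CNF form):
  True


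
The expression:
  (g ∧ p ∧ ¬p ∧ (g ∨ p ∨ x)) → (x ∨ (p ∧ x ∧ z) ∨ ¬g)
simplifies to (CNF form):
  True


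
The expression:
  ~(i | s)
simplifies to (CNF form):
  ~i & ~s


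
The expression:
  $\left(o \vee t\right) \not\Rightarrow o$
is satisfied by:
  {t: True, o: False}


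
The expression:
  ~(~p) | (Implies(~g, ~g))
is always true.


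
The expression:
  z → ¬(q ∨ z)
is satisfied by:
  {z: False}


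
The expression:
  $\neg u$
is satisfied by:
  {u: False}


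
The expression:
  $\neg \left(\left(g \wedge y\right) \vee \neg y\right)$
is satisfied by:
  {y: True, g: False}


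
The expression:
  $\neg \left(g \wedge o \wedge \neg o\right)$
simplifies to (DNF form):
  $\text{True}$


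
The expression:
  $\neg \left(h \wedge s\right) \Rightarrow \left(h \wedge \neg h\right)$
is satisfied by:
  {h: True, s: True}


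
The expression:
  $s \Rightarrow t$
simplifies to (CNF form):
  $t \vee \neg s$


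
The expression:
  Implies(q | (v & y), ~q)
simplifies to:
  ~q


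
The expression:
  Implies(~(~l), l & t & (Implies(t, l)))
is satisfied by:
  {t: True, l: False}
  {l: False, t: False}
  {l: True, t: True}


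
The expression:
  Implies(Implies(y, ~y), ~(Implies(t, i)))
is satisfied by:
  {y: True, t: True, i: False}
  {y: True, t: False, i: False}
  {y: True, i: True, t: True}
  {y: True, i: True, t: False}
  {t: True, i: False, y: False}


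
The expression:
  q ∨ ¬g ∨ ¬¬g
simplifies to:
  True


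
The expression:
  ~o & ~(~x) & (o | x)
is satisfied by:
  {x: True, o: False}


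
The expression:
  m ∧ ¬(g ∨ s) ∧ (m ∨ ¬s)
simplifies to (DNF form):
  m ∧ ¬g ∧ ¬s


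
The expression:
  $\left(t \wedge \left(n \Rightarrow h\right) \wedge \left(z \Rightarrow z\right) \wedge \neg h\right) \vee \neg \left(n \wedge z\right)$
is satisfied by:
  {z: False, n: False}
  {n: True, z: False}
  {z: True, n: False}


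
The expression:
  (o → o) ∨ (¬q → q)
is always true.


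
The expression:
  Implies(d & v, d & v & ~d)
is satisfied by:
  {v: False, d: False}
  {d: True, v: False}
  {v: True, d: False}


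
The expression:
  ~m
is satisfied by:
  {m: False}


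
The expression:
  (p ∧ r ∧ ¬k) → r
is always true.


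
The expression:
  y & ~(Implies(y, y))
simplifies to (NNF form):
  False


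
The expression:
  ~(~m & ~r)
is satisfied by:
  {r: True, m: True}
  {r: True, m: False}
  {m: True, r: False}


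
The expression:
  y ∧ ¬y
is never true.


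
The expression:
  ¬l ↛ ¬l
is never true.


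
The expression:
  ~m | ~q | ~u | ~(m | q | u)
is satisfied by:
  {u: False, m: False, q: False}
  {q: True, u: False, m: False}
  {m: True, u: False, q: False}
  {q: True, m: True, u: False}
  {u: True, q: False, m: False}
  {q: True, u: True, m: False}
  {m: True, u: True, q: False}


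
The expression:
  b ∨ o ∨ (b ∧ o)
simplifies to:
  b ∨ o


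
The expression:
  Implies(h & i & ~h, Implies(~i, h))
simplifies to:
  True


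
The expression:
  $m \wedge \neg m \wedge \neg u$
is never true.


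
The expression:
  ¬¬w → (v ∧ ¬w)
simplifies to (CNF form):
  ¬w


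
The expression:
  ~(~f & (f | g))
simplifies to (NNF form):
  f | ~g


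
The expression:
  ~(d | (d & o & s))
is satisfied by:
  {d: False}


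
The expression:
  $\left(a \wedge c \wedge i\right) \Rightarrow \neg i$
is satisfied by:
  {c: False, a: False, i: False}
  {i: True, c: False, a: False}
  {a: True, c: False, i: False}
  {i: True, a: True, c: False}
  {c: True, i: False, a: False}
  {i: True, c: True, a: False}
  {a: True, c: True, i: False}


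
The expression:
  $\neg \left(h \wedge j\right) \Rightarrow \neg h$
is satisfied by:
  {j: True, h: False}
  {h: False, j: False}
  {h: True, j: True}


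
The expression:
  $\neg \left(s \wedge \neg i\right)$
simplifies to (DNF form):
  $i \vee \neg s$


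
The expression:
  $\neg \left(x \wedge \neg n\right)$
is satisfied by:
  {n: True, x: False}
  {x: False, n: False}
  {x: True, n: True}


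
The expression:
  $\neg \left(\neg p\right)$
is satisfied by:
  {p: True}


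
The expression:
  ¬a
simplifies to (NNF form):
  ¬a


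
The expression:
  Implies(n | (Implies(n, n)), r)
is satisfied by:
  {r: True}


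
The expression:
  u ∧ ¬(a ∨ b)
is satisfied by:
  {u: True, b: False, a: False}


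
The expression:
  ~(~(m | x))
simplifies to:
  m | x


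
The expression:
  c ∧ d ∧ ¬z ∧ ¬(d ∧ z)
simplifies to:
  c ∧ d ∧ ¬z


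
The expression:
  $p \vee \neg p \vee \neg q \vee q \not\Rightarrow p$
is always true.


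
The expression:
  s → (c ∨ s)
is always true.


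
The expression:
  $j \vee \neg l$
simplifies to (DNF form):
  $j \vee \neg l$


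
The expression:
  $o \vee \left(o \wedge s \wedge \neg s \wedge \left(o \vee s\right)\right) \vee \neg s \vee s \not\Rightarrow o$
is always true.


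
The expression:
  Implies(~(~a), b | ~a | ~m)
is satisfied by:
  {b: True, m: False, a: False}
  {m: False, a: False, b: False}
  {b: True, a: True, m: False}
  {a: True, m: False, b: False}
  {b: True, m: True, a: False}
  {m: True, b: False, a: False}
  {b: True, a: True, m: True}


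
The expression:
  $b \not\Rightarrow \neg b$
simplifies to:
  $b$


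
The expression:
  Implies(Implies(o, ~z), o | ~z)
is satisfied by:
  {o: True, z: False}
  {z: False, o: False}
  {z: True, o: True}


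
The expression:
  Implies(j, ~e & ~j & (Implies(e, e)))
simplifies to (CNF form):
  ~j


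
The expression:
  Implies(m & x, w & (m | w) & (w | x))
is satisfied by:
  {w: True, m: False, x: False}
  {m: False, x: False, w: False}
  {w: True, x: True, m: False}
  {x: True, m: False, w: False}
  {w: True, m: True, x: False}
  {m: True, w: False, x: False}
  {w: True, x: True, m: True}


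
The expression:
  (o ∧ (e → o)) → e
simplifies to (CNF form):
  e ∨ ¬o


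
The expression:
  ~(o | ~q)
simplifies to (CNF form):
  q & ~o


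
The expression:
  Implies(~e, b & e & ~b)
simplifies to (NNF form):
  e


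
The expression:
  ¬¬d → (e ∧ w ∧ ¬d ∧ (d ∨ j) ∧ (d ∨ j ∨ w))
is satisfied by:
  {d: False}


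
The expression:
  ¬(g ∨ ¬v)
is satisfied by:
  {v: True, g: False}


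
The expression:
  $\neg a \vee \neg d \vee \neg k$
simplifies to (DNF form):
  $\neg a \vee \neg d \vee \neg k$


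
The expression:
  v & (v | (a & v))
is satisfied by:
  {v: True}


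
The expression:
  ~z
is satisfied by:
  {z: False}


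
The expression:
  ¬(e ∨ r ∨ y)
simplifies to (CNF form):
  ¬e ∧ ¬r ∧ ¬y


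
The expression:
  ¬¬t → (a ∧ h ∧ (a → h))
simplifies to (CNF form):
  (a ∨ ¬t) ∧ (h ∨ ¬t)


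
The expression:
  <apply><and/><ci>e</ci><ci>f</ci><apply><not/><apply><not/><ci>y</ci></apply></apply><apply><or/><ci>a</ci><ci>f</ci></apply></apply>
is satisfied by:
  {f: True, e: True, y: True}


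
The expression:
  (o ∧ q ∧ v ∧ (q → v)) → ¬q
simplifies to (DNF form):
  ¬o ∨ ¬q ∨ ¬v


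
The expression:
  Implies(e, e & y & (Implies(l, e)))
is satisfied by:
  {y: True, e: False}
  {e: False, y: False}
  {e: True, y: True}


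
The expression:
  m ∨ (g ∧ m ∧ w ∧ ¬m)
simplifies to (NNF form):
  m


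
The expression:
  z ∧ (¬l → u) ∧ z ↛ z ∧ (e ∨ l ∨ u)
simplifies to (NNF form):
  False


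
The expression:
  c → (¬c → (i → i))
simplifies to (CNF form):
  True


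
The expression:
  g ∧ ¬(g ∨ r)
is never true.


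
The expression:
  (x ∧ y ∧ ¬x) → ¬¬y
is always true.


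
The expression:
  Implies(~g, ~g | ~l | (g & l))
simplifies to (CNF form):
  True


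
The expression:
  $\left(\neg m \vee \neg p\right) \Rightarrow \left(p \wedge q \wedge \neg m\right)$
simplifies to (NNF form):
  $p \wedge \left(m \vee q\right)$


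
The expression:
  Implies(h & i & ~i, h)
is always true.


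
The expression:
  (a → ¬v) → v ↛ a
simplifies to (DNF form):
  v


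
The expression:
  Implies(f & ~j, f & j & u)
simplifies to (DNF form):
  j | ~f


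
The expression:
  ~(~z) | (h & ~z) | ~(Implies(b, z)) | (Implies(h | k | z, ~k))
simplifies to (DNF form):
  b | h | z | ~k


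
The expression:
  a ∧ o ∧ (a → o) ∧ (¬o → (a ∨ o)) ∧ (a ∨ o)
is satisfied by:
  {a: True, o: True}


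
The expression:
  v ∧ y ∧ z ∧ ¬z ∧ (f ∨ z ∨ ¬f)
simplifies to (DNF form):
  False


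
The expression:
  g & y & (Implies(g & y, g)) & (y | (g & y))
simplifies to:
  g & y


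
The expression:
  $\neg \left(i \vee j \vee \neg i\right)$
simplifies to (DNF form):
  $\text{False}$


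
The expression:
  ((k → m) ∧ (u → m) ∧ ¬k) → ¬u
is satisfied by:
  {k: True, u: False, m: False}
  {u: False, m: False, k: False}
  {k: True, m: True, u: False}
  {m: True, u: False, k: False}
  {k: True, u: True, m: False}
  {u: True, k: False, m: False}
  {k: True, m: True, u: True}


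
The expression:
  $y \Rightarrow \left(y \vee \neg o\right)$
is always true.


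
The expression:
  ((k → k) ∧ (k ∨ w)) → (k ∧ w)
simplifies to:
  (k ∧ w) ∨ (¬k ∧ ¬w)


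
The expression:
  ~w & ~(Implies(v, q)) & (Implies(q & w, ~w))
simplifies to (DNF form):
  v & ~q & ~w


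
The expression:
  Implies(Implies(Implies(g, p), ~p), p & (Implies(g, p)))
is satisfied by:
  {p: True}


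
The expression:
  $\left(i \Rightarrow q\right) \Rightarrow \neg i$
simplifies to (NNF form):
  $\neg i \vee \neg q$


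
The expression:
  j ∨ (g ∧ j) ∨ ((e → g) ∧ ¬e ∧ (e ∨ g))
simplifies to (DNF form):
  j ∨ (g ∧ ¬e)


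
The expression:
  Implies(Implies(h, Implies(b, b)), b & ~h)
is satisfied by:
  {b: True, h: False}


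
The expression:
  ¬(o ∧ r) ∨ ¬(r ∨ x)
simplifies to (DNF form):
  ¬o ∨ ¬r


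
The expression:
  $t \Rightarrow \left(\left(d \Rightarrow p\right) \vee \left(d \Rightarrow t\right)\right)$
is always true.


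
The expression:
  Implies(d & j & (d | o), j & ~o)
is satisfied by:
  {o: False, d: False, j: False}
  {j: True, o: False, d: False}
  {d: True, o: False, j: False}
  {j: True, d: True, o: False}
  {o: True, j: False, d: False}
  {j: True, o: True, d: False}
  {d: True, o: True, j: False}


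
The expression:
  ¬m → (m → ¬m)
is always true.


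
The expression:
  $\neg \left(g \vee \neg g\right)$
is never true.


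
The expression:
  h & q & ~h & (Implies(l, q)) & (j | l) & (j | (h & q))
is never true.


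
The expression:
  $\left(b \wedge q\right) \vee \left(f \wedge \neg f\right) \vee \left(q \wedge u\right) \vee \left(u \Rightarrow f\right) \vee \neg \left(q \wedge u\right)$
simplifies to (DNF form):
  $\text{True}$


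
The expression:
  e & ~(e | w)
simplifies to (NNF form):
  False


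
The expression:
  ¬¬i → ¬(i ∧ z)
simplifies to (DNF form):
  ¬i ∨ ¬z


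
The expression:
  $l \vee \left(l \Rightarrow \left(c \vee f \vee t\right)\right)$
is always true.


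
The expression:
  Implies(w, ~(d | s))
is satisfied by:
  {d: False, w: False, s: False}
  {s: True, d: False, w: False}
  {d: True, s: False, w: False}
  {s: True, d: True, w: False}
  {w: True, s: False, d: False}


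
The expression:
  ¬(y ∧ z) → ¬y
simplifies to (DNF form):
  z ∨ ¬y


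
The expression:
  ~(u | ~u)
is never true.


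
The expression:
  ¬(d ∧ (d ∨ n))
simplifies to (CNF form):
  ¬d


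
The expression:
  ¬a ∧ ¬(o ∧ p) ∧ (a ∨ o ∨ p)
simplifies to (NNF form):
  ¬a ∧ (o ∨ p) ∧ (¬o ∨ ¬p)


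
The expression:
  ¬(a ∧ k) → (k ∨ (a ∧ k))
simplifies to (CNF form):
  k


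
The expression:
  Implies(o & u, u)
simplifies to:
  True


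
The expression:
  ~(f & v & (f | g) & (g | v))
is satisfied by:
  {v: False, f: False}
  {f: True, v: False}
  {v: True, f: False}


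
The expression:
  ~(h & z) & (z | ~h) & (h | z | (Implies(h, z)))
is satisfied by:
  {h: False}


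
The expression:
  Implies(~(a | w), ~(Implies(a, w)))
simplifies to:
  a | w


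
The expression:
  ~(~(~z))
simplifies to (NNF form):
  ~z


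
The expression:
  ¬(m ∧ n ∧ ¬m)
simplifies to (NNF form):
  True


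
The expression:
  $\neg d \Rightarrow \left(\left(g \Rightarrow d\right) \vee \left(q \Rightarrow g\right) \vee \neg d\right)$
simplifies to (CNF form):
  $\text{True}$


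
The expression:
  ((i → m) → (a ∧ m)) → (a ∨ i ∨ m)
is always true.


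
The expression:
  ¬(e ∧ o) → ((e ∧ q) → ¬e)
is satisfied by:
  {o: True, e: False, q: False}
  {e: False, q: False, o: False}
  {o: True, q: True, e: False}
  {q: True, e: False, o: False}
  {o: True, e: True, q: False}
  {e: True, o: False, q: False}
  {o: True, q: True, e: True}


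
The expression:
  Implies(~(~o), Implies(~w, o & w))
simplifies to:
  w | ~o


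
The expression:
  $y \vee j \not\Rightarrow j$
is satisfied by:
  {y: True}


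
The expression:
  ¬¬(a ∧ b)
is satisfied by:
  {a: True, b: True}


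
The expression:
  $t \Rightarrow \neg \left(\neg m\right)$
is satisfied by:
  {m: True, t: False}
  {t: False, m: False}
  {t: True, m: True}


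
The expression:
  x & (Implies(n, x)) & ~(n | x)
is never true.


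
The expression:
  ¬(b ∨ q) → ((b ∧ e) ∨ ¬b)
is always true.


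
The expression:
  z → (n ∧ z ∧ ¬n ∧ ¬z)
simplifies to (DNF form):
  ¬z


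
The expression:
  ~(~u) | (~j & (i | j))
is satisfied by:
  {u: True, i: True, j: False}
  {u: True, i: False, j: False}
  {j: True, u: True, i: True}
  {j: True, u: True, i: False}
  {i: True, j: False, u: False}


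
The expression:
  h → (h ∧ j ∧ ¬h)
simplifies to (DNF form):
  ¬h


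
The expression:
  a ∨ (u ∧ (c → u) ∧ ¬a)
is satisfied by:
  {a: True, u: True}
  {a: True, u: False}
  {u: True, a: False}


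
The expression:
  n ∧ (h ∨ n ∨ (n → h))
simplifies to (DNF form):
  n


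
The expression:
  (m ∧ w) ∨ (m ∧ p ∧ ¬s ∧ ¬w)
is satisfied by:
  {w: True, m: True, p: True, s: False}
  {w: True, m: True, p: False, s: False}
  {w: True, s: True, m: True, p: True}
  {w: True, s: True, m: True, p: False}
  {m: True, p: True, s: False, w: False}


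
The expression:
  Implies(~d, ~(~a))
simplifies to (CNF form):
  a | d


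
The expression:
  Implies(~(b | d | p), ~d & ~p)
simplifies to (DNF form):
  True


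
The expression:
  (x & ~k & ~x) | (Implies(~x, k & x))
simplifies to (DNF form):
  x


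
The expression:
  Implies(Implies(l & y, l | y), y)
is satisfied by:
  {y: True}


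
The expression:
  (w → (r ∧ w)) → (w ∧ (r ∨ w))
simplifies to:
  w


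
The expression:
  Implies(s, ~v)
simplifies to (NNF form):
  ~s | ~v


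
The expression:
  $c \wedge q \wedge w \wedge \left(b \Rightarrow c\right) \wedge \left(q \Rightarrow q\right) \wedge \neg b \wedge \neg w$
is never true.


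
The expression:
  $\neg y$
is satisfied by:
  {y: False}


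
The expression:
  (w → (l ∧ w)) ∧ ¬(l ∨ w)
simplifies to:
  ¬l ∧ ¬w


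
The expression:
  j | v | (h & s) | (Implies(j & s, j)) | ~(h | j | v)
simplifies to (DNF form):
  True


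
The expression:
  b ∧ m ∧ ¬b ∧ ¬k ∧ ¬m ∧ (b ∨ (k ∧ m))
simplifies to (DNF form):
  False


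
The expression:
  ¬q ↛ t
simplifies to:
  ¬q ∧ ¬t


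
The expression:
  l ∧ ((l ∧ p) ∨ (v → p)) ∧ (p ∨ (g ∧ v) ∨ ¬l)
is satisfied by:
  {p: True, l: True}


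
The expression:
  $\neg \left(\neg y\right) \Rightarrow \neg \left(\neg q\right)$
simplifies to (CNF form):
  $q \vee \neg y$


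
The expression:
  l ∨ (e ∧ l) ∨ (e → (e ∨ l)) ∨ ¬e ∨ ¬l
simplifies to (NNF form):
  True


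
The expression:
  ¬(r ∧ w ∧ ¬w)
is always true.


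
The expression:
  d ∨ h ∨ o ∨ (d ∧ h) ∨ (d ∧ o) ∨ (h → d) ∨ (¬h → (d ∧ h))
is always true.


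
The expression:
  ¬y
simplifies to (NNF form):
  ¬y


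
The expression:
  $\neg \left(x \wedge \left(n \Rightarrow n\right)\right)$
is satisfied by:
  {x: False}


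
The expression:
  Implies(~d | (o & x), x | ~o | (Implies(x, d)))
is always true.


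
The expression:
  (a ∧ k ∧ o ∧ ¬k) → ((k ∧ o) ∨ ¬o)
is always true.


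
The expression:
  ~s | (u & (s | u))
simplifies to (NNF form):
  u | ~s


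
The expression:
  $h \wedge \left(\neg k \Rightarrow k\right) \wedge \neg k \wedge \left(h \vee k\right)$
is never true.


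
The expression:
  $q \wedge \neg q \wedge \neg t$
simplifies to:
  $\text{False}$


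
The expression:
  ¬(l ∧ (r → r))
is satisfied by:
  {l: False}


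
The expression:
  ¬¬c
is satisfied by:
  {c: True}


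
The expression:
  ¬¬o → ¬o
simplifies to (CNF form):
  ¬o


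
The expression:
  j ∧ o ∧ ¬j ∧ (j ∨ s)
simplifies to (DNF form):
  False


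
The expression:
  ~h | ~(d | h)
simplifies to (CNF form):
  ~h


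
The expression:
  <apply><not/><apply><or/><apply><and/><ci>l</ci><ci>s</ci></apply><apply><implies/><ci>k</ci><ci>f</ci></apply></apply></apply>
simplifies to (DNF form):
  <apply><or/><apply><and/><ci>k</ci><apply><not/><ci>f</ci></apply><apply><not/><ci>l</ci></apply></apply><apply><and/><ci>k</ci><apply><not/><ci>f</ci></apply><apply><not/><ci>s</ci></apply></apply></apply>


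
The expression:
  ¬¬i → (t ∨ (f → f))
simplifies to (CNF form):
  True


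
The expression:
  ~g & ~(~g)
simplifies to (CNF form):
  False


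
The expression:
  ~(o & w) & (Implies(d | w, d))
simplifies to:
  ~w | (d & ~o)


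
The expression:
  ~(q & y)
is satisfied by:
  {q: False, y: False}
  {y: True, q: False}
  {q: True, y: False}


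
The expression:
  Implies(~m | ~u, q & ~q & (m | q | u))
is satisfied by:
  {m: True, u: True}


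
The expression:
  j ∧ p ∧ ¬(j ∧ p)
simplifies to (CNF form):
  False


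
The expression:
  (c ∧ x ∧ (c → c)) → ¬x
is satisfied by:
  {c: False, x: False}
  {x: True, c: False}
  {c: True, x: False}


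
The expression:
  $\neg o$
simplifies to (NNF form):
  $\neg o$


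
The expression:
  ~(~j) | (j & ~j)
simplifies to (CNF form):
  j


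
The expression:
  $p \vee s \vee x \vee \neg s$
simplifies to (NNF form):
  $\text{True}$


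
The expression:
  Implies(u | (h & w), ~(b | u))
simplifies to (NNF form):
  ~u & (~b | ~h | ~w)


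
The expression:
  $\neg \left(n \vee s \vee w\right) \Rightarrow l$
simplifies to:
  $l \vee n \vee s \vee w$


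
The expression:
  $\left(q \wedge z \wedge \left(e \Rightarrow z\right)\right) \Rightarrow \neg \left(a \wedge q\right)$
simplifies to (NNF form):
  $\neg a \vee \neg q \vee \neg z$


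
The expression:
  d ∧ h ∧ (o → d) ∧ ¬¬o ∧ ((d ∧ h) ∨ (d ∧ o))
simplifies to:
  d ∧ h ∧ o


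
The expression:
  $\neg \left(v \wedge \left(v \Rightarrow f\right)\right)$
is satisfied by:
  {v: False, f: False}
  {f: True, v: False}
  {v: True, f: False}


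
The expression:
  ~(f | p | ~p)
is never true.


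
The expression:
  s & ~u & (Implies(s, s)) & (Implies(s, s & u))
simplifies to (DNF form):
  False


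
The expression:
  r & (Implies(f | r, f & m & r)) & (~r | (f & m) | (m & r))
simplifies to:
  f & m & r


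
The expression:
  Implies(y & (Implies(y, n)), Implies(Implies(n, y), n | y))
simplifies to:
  True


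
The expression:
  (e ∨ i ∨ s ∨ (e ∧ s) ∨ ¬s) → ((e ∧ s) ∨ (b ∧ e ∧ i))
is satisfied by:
  {i: True, s: True, e: True, b: True}
  {i: True, s: True, e: True, b: False}
  {s: True, e: True, b: True, i: False}
  {s: True, e: True, b: False, i: False}
  {i: True, e: True, b: True, s: False}


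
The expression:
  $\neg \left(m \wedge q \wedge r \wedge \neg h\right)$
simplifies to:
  $h \vee \neg m \vee \neg q \vee \neg r$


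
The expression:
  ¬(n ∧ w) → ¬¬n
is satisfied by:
  {n: True}


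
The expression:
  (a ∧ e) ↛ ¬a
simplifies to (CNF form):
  a ∧ e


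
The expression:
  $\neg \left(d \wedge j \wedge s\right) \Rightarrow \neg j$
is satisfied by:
  {s: True, d: True, j: False}
  {s: True, d: False, j: False}
  {d: True, s: False, j: False}
  {s: False, d: False, j: False}
  {j: True, s: True, d: True}


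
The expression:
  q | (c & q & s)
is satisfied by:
  {q: True}


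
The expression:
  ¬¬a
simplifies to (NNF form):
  a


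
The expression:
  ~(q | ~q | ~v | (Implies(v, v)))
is never true.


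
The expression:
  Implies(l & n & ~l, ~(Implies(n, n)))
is always true.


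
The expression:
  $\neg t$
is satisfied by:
  {t: False}


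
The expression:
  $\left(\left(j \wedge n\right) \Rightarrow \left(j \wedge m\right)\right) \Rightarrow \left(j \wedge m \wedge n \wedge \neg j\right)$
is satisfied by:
  {j: True, n: True, m: False}


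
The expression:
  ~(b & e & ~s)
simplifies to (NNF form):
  s | ~b | ~e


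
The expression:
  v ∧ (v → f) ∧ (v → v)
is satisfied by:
  {f: True, v: True}


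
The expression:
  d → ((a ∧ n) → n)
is always true.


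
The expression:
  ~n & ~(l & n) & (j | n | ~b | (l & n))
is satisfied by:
  {j: True, n: False, b: False}
  {n: False, b: False, j: False}
  {b: True, j: True, n: False}


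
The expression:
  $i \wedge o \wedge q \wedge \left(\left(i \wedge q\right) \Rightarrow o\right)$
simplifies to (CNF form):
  $i \wedge o \wedge q$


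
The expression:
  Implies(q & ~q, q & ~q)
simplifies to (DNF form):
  True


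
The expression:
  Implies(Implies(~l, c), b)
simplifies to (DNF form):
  b | (~c & ~l)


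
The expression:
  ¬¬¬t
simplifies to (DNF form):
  ¬t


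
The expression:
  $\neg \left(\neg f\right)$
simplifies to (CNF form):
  $f$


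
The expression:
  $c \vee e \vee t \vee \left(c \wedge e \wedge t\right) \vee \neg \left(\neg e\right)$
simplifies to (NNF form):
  $c \vee e \vee t$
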